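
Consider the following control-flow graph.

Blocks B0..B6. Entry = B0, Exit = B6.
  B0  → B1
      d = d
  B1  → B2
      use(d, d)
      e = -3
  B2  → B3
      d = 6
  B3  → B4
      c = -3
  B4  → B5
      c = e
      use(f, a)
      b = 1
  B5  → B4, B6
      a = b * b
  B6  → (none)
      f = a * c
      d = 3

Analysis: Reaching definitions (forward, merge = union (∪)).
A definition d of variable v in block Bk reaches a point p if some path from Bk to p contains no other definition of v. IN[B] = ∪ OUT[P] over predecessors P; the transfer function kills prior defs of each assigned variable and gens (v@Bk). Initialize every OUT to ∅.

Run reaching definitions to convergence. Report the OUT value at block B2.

Fixpoint table:
  B0:  IN={}  OUT={d@B0}
  B1:  IN={d@B0}  OUT={d@B0, e@B1}
  B2:  IN={d@B0, e@B1}  OUT={d@B2, e@B1}
  B3:  IN={d@B2, e@B1}  OUT={c@B3, d@B2, e@B1}
  B4:  IN={a@B5, b@B4, c@B3, c@B4, d@B2, e@B1}  OUT={a@B5, b@B4, c@B4, d@B2, e@B1}
  B5:  IN={a@B5, b@B4, c@B4, d@B2, e@B1}  OUT={a@B5, b@B4, c@B4, d@B2, e@B1}
  B6:  IN={a@B5, b@B4, c@B4, d@B2, e@B1}  OUT={a@B5, b@B4, c@B4, d@B6, e@B1, f@B6}

Merge at B2: IN[B2] = OUT[B1] = {d@B0, e@B1}
Applying B2's transfer function to that IN value gives OUT[B2] (row B2 above).

Answer: {d@B2, e@B1}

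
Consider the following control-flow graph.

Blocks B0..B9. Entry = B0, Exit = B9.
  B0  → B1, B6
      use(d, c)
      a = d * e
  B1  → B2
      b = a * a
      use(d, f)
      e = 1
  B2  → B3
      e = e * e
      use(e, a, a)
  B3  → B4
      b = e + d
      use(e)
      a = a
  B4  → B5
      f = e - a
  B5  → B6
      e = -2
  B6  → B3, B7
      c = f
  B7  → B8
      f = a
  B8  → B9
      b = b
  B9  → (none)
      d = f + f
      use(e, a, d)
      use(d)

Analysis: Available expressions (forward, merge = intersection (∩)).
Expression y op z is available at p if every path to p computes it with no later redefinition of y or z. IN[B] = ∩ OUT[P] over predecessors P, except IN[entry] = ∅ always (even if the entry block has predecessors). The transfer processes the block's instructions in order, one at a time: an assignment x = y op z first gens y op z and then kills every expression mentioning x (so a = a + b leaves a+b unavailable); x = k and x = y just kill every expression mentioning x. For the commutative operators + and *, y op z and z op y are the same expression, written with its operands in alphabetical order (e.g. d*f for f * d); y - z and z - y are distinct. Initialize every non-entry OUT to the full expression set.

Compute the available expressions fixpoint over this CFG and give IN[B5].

Answer: {d+e, e-a}

Working:
Converged values:
  B0: | IN={} | OUT={d*e}
  B1: | IN={d*e} | OUT={a*a}
  B2: | IN={a*a} | OUT={a*a}
  B3: | IN={} | OUT={d+e}
  B4: | IN={d+e} | OUT={d+e, e-a}
  B5: | IN={d+e, e-a} | OUT={}
  B6: | IN={} | OUT={}
  B7: | IN={} | OUT={}
  B8: | IN={} | OUT={}
  B9: | IN={} | OUT={f+f}

Merge at B5: IN[B5] = OUT[B4] = {d+e, e-a}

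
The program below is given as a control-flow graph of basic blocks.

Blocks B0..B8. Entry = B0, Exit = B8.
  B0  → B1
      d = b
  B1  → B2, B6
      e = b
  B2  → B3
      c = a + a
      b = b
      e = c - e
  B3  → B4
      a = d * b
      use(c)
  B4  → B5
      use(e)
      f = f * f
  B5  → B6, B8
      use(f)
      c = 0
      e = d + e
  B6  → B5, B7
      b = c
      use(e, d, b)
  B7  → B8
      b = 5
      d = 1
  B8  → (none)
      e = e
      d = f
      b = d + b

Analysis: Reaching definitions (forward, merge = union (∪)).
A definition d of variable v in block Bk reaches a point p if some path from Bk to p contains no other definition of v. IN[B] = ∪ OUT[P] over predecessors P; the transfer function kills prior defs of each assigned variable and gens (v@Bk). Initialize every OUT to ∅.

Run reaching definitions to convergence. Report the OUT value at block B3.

Answer: {a@B3, b@B2, c@B2, d@B0, e@B2}

Trace:
Converged values:
  B0:  IN={}  OUT={d@B0}
  B1:  IN={d@B0}  OUT={d@B0, e@B1}
  B2:  IN={d@B0, e@B1}  OUT={b@B2, c@B2, d@B0, e@B2}
  B3:  IN={b@B2, c@B2, d@B0, e@B2}  OUT={a@B3, b@B2, c@B2, d@B0, e@B2}
  B4:  IN={a@B3, b@B2, c@B2, d@B0, e@B2}  OUT={a@B3, b@B2, c@B2, d@B0, e@B2, f@B4}
  B5:  IN={a@B3, b@B2, b@B6, c@B2, c@B5, d@B0, e@B1, e@B2, e@B5, f@B4}  OUT={a@B3, b@B2, b@B6, c@B5, d@B0, e@B5, f@B4}
  B6:  IN={a@B3, b@B2, b@B6, c@B5, d@B0, e@B1, e@B5, f@B4}  OUT={a@B3, b@B6, c@B5, d@B0, e@B1, e@B5, f@B4}
  B7:  IN={a@B3, b@B6, c@B5, d@B0, e@B1, e@B5, f@B4}  OUT={a@B3, b@B7, c@B5, d@B7, e@B1, e@B5, f@B4}
  B8:  IN={a@B3, b@B2, b@B6, b@B7, c@B5, d@B0, d@B7, e@B1, e@B5, f@B4}  OUT={a@B3, b@B8, c@B5, d@B8, e@B8, f@B4}

Merge at B3: IN[B3] = OUT[B2] = {b@B2, c@B2, d@B0, e@B2}
Applying B3's transfer function to that IN value gives OUT[B3] (row B3 above).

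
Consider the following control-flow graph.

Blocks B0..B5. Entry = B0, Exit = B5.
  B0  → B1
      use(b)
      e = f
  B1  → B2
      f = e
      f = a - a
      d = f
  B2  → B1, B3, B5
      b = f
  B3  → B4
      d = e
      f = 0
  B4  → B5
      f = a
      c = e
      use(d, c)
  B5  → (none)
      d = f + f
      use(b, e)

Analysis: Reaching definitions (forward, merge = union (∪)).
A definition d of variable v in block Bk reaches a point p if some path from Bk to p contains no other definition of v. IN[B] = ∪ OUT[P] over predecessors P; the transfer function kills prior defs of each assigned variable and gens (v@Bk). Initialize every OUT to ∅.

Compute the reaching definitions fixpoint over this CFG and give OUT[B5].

Answer: {b@B2, c@B4, d@B5, e@B0, f@B1, f@B4}

Working:
Per-block solution:
  B0:   IN={}   OUT={e@B0}
  B1:   IN={b@B2, d@B1, e@B0, f@B1}   OUT={b@B2, d@B1, e@B0, f@B1}
  B2:   IN={b@B2, d@B1, e@B0, f@B1}   OUT={b@B2, d@B1, e@B0, f@B1}
  B3:   IN={b@B2, d@B1, e@B0, f@B1}   OUT={b@B2, d@B3, e@B0, f@B3}
  B4:   IN={b@B2, d@B3, e@B0, f@B3}   OUT={b@B2, c@B4, d@B3, e@B0, f@B4}
  B5:   IN={b@B2, c@B4, d@B1, d@B3, e@B0, f@B1, f@B4}   OUT={b@B2, c@B4, d@B5, e@B0, f@B1, f@B4}

Merge at B5: IN[B5] = OUT[B2] ⊔ OUT[B4] = {b@B2, c@B4, d@B1, d@B3, e@B0, f@B1, f@B4}
Applying B5's transfer function to that IN value gives OUT[B5] (row B5 above).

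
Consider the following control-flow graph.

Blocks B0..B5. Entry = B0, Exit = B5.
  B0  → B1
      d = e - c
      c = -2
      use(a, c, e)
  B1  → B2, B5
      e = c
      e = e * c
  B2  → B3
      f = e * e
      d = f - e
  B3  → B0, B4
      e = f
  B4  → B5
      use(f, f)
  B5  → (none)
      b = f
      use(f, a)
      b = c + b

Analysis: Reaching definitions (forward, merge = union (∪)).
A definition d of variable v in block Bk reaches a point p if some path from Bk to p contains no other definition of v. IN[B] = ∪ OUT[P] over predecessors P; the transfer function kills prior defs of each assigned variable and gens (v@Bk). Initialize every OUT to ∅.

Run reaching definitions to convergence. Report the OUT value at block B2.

Fixpoint table:
  B0:   IN={c@B0, d@B2, e@B3, f@B2}   OUT={c@B0, d@B0, e@B3, f@B2}
  B1:   IN={c@B0, d@B0, e@B3, f@B2}   OUT={c@B0, d@B0, e@B1, f@B2}
  B2:   IN={c@B0, d@B0, e@B1, f@B2}   OUT={c@B0, d@B2, e@B1, f@B2}
  B3:   IN={c@B0, d@B2, e@B1, f@B2}   OUT={c@B0, d@B2, e@B3, f@B2}
  B4:   IN={c@B0, d@B2, e@B3, f@B2}   OUT={c@B0, d@B2, e@B3, f@B2}
  B5:   IN={c@B0, d@B0, d@B2, e@B1, e@B3, f@B2}   OUT={b@B5, c@B0, d@B0, d@B2, e@B1, e@B3, f@B2}

Merge at B2: IN[B2] = OUT[B1] = {c@B0, d@B0, e@B1, f@B2}
Applying B2's transfer function to that IN value gives OUT[B2] (row B2 above).

Answer: {c@B0, d@B2, e@B1, f@B2}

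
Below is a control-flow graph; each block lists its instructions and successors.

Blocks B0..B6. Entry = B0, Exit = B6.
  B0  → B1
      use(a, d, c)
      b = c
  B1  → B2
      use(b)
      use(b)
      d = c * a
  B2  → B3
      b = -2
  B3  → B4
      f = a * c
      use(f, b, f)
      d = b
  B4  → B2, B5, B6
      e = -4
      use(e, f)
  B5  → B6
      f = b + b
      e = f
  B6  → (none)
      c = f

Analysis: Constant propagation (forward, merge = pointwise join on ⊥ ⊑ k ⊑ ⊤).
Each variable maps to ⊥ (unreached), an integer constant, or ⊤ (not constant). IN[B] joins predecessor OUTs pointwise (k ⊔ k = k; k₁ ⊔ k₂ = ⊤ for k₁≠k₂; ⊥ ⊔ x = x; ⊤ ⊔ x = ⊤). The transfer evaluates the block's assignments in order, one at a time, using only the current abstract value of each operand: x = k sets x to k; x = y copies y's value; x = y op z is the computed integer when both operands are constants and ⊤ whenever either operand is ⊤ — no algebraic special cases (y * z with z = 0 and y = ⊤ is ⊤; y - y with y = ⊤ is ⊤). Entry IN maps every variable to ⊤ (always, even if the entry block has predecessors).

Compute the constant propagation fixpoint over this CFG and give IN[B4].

Per-block solution:
  B0:   IN=(all ⊤)   OUT=(all ⊤)
  B1:   IN=(all ⊤)   OUT=(all ⊤)
  B2:   IN=(all ⊤)   OUT={b:-2; rest ⊤}
  B3:   IN={b:-2; rest ⊤}   OUT={b:-2, d:-2; rest ⊤}
  B4:   IN={b:-2, d:-2; rest ⊤}   OUT={b:-2, d:-2, e:-4; rest ⊤}
  B5:   IN={b:-2, d:-2, e:-4; rest ⊤}   OUT={b:-2, d:-2, e:-4, f:-4; rest ⊤}
  B6:   IN={b:-2, d:-2, e:-4; rest ⊤}   OUT={b:-2, d:-2, e:-4; rest ⊤}

Merge at B4: IN[B4] = OUT[B3] = {a: ⊤, b: -2, c: ⊤, d: -2, e: ⊤, f: ⊤}

Answer: {a: ⊤, b: -2, c: ⊤, d: -2, e: ⊤, f: ⊤}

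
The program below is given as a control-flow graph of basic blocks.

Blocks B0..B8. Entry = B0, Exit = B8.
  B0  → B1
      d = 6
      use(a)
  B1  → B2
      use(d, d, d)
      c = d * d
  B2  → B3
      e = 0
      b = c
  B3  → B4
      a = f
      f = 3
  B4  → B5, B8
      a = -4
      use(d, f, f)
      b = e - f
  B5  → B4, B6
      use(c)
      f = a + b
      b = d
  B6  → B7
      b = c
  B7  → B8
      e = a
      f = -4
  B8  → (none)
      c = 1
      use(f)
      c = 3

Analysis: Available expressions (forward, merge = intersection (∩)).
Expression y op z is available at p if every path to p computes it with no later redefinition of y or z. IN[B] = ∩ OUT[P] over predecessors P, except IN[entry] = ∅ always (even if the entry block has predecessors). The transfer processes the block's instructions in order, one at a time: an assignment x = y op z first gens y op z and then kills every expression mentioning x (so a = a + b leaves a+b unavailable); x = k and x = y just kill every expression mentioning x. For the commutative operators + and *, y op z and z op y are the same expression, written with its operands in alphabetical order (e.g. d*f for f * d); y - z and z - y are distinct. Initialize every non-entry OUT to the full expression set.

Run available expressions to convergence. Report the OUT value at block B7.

Answer: {d*d}

Working:
Converged values:
  B0:   IN={}   OUT={}
  B1:   IN={}   OUT={d*d}
  B2:   IN={d*d}   OUT={d*d}
  B3:   IN={d*d}   OUT={d*d}
  B4:   IN={d*d}   OUT={d*d, e-f}
  B5:   IN={d*d, e-f}   OUT={d*d}
  B6:   IN={d*d}   OUT={d*d}
  B7:   IN={d*d}   OUT={d*d}
  B8:   IN={d*d}   OUT={d*d}

Merge at B7: IN[B7] = OUT[B6] = {d*d}
Applying B7's transfer function to that IN value gives OUT[B7] (row B7 above).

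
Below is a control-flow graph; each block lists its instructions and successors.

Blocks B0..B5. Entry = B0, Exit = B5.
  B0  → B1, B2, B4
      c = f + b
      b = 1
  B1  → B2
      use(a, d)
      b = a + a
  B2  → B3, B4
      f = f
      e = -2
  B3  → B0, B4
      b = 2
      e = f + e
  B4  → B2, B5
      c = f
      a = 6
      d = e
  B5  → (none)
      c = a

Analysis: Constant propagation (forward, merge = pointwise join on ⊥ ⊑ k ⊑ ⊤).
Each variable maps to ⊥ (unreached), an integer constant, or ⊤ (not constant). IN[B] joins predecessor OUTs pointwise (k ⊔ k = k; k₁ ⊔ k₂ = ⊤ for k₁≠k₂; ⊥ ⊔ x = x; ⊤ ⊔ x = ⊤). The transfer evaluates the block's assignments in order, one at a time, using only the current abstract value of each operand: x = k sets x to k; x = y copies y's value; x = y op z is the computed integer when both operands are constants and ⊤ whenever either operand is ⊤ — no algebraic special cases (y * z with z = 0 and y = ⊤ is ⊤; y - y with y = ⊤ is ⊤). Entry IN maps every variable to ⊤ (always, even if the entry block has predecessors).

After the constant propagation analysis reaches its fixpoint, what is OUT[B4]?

Answer: {a: 6, b: ⊤, c: ⊤, d: ⊤, e: ⊤, f: ⊤}

Trace:
Fixpoint table:
  B0:   IN=(all ⊤)   OUT={b:1; rest ⊤}
  B1:   IN={b:1; rest ⊤}   OUT=(all ⊤)
  B2:   IN=(all ⊤)   OUT={e:-2; rest ⊤}
  B3:   IN={e:-2; rest ⊤}   OUT={b:2; rest ⊤}
  B4:   IN=(all ⊤)   OUT={a:6; rest ⊤}
  B5:   IN={a:6; rest ⊤}   OUT={a:6, c:6; rest ⊤}

Merge at B4: IN[B4] = OUT[B0] ⊔ OUT[B2] ⊔ OUT[B3] = {a: ⊤, b: ⊤, c: ⊤, d: ⊤, e: ⊤, f: ⊤}
Applying B4's transfer function to that IN value gives OUT[B4] (row B4 above).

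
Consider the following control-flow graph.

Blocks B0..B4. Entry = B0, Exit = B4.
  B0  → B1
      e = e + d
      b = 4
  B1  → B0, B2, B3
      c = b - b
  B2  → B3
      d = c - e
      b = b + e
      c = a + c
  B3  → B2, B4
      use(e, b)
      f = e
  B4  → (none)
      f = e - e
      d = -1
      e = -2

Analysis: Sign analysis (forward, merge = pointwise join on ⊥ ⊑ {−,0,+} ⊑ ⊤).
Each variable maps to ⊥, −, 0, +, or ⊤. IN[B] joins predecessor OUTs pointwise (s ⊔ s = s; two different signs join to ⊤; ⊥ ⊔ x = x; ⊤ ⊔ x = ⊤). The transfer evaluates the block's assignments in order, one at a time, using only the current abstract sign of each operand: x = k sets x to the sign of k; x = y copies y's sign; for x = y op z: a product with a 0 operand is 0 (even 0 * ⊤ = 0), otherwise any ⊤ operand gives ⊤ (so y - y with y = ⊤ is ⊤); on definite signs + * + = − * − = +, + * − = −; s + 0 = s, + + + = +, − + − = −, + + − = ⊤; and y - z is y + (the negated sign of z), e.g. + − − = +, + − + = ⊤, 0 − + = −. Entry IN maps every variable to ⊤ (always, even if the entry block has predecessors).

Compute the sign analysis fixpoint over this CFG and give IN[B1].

Answer: {a: ⊤, b: +, c: ⊤, d: ⊤, e: ⊤, f: ⊤}

Derivation:
Converged values:
  B0:   IN=(all ⊤)   OUT={b:+; rest ⊤}
  B1:   IN={b:+; rest ⊤}   OUT={b:+; rest ⊤}
  B2:   IN=(all ⊤)   OUT=(all ⊤)
  B3:   IN=(all ⊤)   OUT=(all ⊤)
  B4:   IN=(all ⊤)   OUT={d:-, e:-; rest ⊤}

Merge at B1: IN[B1] = OUT[B0] = {a: ⊤, b: +, c: ⊤, d: ⊤, e: ⊤, f: ⊤}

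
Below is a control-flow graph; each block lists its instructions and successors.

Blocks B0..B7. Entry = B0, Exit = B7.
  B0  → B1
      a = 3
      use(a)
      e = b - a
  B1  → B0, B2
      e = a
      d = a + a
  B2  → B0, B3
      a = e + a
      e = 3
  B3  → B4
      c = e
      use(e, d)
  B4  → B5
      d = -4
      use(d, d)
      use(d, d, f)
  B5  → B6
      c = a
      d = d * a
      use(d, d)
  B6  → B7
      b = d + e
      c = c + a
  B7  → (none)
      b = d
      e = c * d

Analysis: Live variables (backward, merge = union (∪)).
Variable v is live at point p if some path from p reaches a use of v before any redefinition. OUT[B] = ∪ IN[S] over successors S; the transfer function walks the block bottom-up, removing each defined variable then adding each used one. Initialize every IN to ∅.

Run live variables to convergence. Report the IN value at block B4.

Fixpoint table:
  B0: | IN={b, f} | OUT={a, b, f}
  B1: | IN={a, b, f} | OUT={a, b, d, e, f}
  B2: | IN={a, b, d, e, f} | OUT={a, b, d, e, f}
  B3: | IN={a, d, e, f} | OUT={a, e, f}
  B4: | IN={a, e, f} | OUT={a, d, e}
  B5: | IN={a, d, e} | OUT={a, c, d, e}
  B6: | IN={a, c, d, e} | OUT={c, d}
  B7: | IN={c, d} | OUT={}

Merge at B4: OUT[B4] = IN[B5] = {a, d, e}
Applying B4's transfer function to that OUT value gives IN[B4] (row B4 above).

Answer: {a, e, f}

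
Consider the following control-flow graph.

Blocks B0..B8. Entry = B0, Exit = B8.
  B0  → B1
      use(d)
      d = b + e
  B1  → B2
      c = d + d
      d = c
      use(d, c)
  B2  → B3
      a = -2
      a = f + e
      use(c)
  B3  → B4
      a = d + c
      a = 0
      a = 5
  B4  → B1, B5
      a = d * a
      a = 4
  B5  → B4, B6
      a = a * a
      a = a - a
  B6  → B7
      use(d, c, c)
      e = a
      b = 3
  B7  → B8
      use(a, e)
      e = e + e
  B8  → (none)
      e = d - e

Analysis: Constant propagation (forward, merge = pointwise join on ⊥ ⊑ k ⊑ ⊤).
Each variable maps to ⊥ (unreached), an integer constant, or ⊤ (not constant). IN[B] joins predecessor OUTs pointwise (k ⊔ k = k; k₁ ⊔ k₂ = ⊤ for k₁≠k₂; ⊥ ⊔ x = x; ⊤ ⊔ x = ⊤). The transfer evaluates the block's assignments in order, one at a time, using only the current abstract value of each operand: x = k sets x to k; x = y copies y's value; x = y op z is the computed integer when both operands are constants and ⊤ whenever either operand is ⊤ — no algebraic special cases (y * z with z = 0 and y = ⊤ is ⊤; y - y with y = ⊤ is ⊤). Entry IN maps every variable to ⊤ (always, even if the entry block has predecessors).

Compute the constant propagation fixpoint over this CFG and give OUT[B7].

Answer: {a: 0, b: 3, c: ⊤, d: ⊤, e: 0, f: ⊤}

Trace:
Fixpoint table:
  B0:  IN=(all ⊤)  OUT=(all ⊤)
  B1:  IN=(all ⊤)  OUT=(all ⊤)
  B2:  IN=(all ⊤)  OUT=(all ⊤)
  B3:  IN=(all ⊤)  OUT={a:5; rest ⊤}
  B4:  IN=(all ⊤)  OUT={a:4; rest ⊤}
  B5:  IN={a:4; rest ⊤}  OUT={a:0; rest ⊤}
  B6:  IN={a:0; rest ⊤}  OUT={a:0, b:3, e:0; rest ⊤}
  B7:  IN={a:0, b:3, e:0; rest ⊤}  OUT={a:0, b:3, e:0; rest ⊤}
  B8:  IN={a:0, b:3, e:0; rest ⊤}  OUT={a:0, b:3; rest ⊤}

Merge at B7: IN[B7] = OUT[B6] = {a: 0, b: 3, c: ⊤, d: ⊤, e: 0, f: ⊤}
Applying B7's transfer function to that IN value gives OUT[B7] (row B7 above).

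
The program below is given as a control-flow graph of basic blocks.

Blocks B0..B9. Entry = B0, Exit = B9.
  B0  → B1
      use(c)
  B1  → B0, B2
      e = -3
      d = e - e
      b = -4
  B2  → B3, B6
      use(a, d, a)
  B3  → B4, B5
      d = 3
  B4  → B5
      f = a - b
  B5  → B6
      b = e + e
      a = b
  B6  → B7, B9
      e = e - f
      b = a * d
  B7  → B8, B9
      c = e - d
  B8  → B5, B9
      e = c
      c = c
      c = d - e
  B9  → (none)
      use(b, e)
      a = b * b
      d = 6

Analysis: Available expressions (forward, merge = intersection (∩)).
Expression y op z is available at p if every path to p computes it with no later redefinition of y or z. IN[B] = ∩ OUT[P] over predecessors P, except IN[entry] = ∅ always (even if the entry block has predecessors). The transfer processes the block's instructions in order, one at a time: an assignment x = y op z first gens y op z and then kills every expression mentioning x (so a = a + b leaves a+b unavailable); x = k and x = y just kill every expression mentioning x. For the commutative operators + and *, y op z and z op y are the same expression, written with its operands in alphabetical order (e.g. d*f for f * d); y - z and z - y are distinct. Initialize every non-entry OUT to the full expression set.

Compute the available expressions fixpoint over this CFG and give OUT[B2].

Answer: {e-e}

Working:
Per-block solution:
  B0: | IN={} | OUT={}
  B1: | IN={} | OUT={e-e}
  B2: | IN={e-e} | OUT={e-e}
  B3: | IN={e-e} | OUT={e-e}
  B4: | IN={e-e} | OUT={a-b, e-e}
  B5: | IN={} | OUT={e+e}
  B6: | IN={} | OUT={a*d}
  B7: | IN={a*d} | OUT={a*d, e-d}
  B8: | IN={a*d, e-d} | OUT={a*d, d-e}
  B9: | IN={a*d} | OUT={b*b}

Merge at B2: IN[B2] = OUT[B1] = {e-e}
Applying B2's transfer function to that IN value gives OUT[B2] (row B2 above).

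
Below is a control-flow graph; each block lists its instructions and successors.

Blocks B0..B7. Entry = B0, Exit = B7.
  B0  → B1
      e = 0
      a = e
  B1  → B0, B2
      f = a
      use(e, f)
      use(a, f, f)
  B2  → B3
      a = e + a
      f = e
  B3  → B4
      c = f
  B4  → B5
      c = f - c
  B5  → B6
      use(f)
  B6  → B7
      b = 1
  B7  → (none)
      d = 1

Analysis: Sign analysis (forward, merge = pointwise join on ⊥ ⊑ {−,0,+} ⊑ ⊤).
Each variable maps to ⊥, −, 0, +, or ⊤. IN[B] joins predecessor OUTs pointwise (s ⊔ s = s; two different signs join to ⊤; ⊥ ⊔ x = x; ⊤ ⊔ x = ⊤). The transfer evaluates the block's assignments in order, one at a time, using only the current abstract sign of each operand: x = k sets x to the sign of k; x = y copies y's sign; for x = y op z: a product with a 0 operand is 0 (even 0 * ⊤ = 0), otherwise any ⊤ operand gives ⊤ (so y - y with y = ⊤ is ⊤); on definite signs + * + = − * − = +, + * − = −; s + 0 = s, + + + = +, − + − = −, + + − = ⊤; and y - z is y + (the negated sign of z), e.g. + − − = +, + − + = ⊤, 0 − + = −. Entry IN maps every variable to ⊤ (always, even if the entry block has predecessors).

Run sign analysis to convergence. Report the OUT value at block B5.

Answer: {a: 0, b: ⊤, c: 0, d: ⊤, e: 0, f: 0}

Working:
Converged values:
  B0:  IN=(all ⊤)  OUT={a:0, e:0; rest ⊤}
  B1:  IN={a:0, e:0; rest ⊤}  OUT={a:0, e:0, f:0; rest ⊤}
  B2:  IN={a:0, e:0, f:0; rest ⊤}  OUT={a:0, e:0, f:0; rest ⊤}
  B3:  IN={a:0, e:0, f:0; rest ⊤}  OUT={a:0, c:0, e:0, f:0; rest ⊤}
  B4:  IN={a:0, c:0, e:0, f:0; rest ⊤}  OUT={a:0, c:0, e:0, f:0; rest ⊤}
  B5:  IN={a:0, c:0, e:0, f:0; rest ⊤}  OUT={a:0, c:0, e:0, f:0; rest ⊤}
  B6:  IN={a:0, c:0, e:0, f:0; rest ⊤}  OUT={a:0, b:+, c:0, e:0, f:0; rest ⊤}
  B7:  IN={a:0, b:+, c:0, e:0, f:0; rest ⊤}  OUT={a:0, b:+, c:0, d:+, e:0, f:0; rest ⊤}

Merge at B5: IN[B5] = OUT[B4] = {a: 0, b: ⊤, c: 0, d: ⊤, e: 0, f: 0}
Applying B5's transfer function to that IN value gives OUT[B5] (row B5 above).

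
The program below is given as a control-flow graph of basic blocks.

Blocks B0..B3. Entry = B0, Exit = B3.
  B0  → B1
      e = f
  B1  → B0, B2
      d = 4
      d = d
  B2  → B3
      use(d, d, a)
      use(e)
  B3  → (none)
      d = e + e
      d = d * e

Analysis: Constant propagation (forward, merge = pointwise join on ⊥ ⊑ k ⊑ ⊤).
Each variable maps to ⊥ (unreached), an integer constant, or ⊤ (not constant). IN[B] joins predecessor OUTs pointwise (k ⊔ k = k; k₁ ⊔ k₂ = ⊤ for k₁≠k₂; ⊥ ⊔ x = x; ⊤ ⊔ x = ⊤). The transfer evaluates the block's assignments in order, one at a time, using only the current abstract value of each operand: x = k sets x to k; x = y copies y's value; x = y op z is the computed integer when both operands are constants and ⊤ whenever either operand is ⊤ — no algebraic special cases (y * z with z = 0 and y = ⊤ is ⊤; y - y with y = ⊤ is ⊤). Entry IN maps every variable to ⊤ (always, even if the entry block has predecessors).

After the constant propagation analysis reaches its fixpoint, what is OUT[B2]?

Answer: {a: ⊤, b: ⊤, c: ⊤, d: 4, e: ⊤, f: ⊤}

Working:
Per-block solution:
  B0: | IN=(all ⊤) | OUT=(all ⊤)
  B1: | IN=(all ⊤) | OUT={d:4; rest ⊤}
  B2: | IN={d:4; rest ⊤} | OUT={d:4; rest ⊤}
  B3: | IN={d:4; rest ⊤} | OUT=(all ⊤)

Merge at B2: IN[B2] = OUT[B1] = {a: ⊤, b: ⊤, c: ⊤, d: 4, e: ⊤, f: ⊤}
Applying B2's transfer function to that IN value gives OUT[B2] (row B2 above).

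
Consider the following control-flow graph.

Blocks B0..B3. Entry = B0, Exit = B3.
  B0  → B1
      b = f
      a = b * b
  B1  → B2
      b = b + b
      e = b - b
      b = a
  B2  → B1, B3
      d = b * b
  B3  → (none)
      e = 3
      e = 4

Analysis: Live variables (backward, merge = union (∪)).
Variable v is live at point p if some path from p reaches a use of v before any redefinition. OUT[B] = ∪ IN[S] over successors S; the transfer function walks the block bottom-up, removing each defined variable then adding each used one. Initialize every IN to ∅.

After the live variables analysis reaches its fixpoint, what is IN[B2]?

Answer: {a, b}

Trace:
Fixpoint table:
  B0:  IN={f}  OUT={a, b}
  B1:  IN={a, b}  OUT={a, b}
  B2:  IN={a, b}  OUT={a, b}
  B3:  IN={}  OUT={}

Merge at B2: OUT[B2] = IN[B1] ⊔ IN[B3] = {a, b}
Applying B2's transfer function to that OUT value gives IN[B2] (row B2 above).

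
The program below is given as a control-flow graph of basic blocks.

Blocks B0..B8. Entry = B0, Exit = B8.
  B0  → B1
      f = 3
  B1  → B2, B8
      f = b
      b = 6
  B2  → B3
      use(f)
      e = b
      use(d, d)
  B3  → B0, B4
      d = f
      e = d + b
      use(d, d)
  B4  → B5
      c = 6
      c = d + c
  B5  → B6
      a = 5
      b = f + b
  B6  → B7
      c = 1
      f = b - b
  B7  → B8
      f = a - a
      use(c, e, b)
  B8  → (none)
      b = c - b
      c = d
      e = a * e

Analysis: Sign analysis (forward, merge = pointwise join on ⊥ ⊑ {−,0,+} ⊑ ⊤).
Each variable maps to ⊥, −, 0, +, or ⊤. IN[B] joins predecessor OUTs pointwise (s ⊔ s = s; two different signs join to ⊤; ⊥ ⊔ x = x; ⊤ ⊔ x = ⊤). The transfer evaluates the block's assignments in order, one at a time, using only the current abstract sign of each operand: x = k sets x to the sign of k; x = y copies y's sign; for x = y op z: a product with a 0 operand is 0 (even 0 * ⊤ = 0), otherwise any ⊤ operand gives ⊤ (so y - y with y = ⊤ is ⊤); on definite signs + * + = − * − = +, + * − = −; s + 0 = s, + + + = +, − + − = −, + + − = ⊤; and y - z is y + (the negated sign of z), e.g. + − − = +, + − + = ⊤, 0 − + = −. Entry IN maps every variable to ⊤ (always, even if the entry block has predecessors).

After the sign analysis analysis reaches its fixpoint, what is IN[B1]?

Answer: {a: ⊤, b: ⊤, c: ⊤, d: ⊤, e: ⊤, f: +}

Trace:
Converged values:
  B0: | IN=(all ⊤) | OUT={f:+; rest ⊤}
  B1: | IN={f:+; rest ⊤} | OUT={b:+; rest ⊤}
  B2: | IN={b:+; rest ⊤} | OUT={b:+, e:+; rest ⊤}
  B3: | IN={b:+, e:+; rest ⊤} | OUT={b:+; rest ⊤}
  B4: | IN={b:+; rest ⊤} | OUT={b:+; rest ⊤}
  B5: | IN={b:+; rest ⊤} | OUT={a:+; rest ⊤}
  B6: | IN={a:+; rest ⊤} | OUT={a:+, c:+; rest ⊤}
  B7: | IN={a:+, c:+; rest ⊤} | OUT={a:+, c:+; rest ⊤}
  B8: | IN=(all ⊤) | OUT=(all ⊤)

Merge at B1: IN[B1] = OUT[B0] = {a: ⊤, b: ⊤, c: ⊤, d: ⊤, e: ⊤, f: +}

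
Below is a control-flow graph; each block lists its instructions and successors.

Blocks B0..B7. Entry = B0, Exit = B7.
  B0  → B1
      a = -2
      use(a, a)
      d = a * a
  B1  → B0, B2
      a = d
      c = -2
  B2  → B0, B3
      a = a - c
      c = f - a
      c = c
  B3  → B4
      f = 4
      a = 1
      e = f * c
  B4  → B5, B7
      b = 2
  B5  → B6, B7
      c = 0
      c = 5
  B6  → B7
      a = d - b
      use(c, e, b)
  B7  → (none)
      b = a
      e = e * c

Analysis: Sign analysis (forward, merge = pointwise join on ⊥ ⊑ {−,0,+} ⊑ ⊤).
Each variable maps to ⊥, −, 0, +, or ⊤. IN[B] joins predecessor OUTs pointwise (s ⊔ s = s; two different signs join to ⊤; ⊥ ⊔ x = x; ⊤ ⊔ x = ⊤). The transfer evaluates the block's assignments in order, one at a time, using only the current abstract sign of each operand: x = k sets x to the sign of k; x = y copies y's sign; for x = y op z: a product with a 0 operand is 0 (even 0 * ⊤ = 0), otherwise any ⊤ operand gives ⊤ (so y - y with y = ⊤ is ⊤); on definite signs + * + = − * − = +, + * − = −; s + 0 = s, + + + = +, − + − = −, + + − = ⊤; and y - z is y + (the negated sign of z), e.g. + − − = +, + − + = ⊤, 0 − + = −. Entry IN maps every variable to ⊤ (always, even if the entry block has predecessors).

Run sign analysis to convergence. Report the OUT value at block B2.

Fixpoint table:
  B0: | IN=(all ⊤) | OUT={a:-, d:+; rest ⊤}
  B1: | IN={a:-, d:+; rest ⊤} | OUT={a:+, c:-, d:+; rest ⊤}
  B2: | IN={a:+, c:-, d:+; rest ⊤} | OUT={a:+, d:+; rest ⊤}
  B3: | IN={a:+, d:+; rest ⊤} | OUT={a:+, d:+, f:+; rest ⊤}
  B4: | IN={a:+, d:+, f:+; rest ⊤} | OUT={a:+, b:+, d:+, f:+; rest ⊤}
  B5: | IN={a:+, b:+, d:+, f:+; rest ⊤} | OUT={a:+, b:+, c:+, d:+, f:+; rest ⊤}
  B6: | IN={a:+, b:+, c:+, d:+, f:+; rest ⊤} | OUT={b:+, c:+, d:+, f:+; rest ⊤}
  B7: | IN={b:+, d:+, f:+; rest ⊤} | OUT={d:+, f:+; rest ⊤}

Merge at B2: IN[B2] = OUT[B1] = {a: +, b: ⊤, c: -, d: +, e: ⊤, f: ⊤}
Applying B2's transfer function to that IN value gives OUT[B2] (row B2 above).

Answer: {a: +, b: ⊤, c: ⊤, d: +, e: ⊤, f: ⊤}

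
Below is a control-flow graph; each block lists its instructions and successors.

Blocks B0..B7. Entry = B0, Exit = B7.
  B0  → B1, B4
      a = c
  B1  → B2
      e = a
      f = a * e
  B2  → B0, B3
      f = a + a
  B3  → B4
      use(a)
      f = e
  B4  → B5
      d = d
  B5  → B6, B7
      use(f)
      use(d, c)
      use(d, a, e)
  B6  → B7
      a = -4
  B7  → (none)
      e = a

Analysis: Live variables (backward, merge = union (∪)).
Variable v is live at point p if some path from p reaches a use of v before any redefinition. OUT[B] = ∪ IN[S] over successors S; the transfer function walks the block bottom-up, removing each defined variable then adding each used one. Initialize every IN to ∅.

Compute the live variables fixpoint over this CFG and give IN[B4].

Converged values:
  B0:   IN={c, d, e, f}   OUT={a, c, d, e, f}
  B1:   IN={a, c, d}   OUT={a, c, d, e}
  B2:   IN={a, c, d, e}   OUT={a, c, d, e, f}
  B3:   IN={a, c, d, e}   OUT={a, c, d, e, f}
  B4:   IN={a, c, d, e, f}   OUT={a, c, d, e, f}
  B5:   IN={a, c, d, e, f}   OUT={a}
  B6:   IN={}   OUT={a}
  B7:   IN={a}   OUT={}

Merge at B4: OUT[B4] = IN[B5] = {a, c, d, e, f}
Applying B4's transfer function to that OUT value gives IN[B4] (row B4 above).

Answer: {a, c, d, e, f}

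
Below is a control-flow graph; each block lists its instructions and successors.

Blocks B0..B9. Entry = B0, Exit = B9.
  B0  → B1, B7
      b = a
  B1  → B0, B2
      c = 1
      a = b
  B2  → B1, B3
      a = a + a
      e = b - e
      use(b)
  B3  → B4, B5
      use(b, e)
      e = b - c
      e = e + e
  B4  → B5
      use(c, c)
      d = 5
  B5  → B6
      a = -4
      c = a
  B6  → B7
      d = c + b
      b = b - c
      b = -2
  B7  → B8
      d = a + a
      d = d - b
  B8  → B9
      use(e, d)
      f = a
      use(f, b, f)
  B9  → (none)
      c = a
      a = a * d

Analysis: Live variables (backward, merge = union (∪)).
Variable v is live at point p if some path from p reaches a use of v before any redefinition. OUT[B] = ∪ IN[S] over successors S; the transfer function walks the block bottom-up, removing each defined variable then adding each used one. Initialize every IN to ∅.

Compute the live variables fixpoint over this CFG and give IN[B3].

Per-block solution:
  B0: | IN={a, e} | OUT={a, b, e}
  B1: | IN={b, e} | OUT={a, b, c, e}
  B2: | IN={a, b, c, e} | OUT={b, c, e}
  B3: | IN={b, c, e} | OUT={b, c, e}
  B4: | IN={b, c, e} | OUT={b, e}
  B5: | IN={b, e} | OUT={a, b, c, e}
  B6: | IN={a, b, c, e} | OUT={a, b, e}
  B7: | IN={a, b, e} | OUT={a, b, d, e}
  B8: | IN={a, b, d, e} | OUT={a, d}
  B9: | IN={a, d} | OUT={}

Merge at B3: OUT[B3] = IN[B4] ⊔ IN[B5] = {b, c, e}
Applying B3's transfer function to that OUT value gives IN[B3] (row B3 above).

Answer: {b, c, e}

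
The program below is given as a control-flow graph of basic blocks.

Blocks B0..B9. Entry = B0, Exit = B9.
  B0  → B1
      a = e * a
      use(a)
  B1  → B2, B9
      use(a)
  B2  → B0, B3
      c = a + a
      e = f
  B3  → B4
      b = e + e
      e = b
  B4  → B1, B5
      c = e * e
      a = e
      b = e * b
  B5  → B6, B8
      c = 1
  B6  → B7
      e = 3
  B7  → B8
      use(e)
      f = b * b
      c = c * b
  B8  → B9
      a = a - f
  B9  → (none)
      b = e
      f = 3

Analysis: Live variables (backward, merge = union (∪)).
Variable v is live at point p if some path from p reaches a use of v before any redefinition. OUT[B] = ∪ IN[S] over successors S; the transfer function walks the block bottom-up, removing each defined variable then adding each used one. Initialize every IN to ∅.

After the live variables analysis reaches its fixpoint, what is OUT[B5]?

Answer: {a, b, c, e, f}

Trace:
Per-block solution:
  B0:   IN={a, e, f}   OUT={a, e, f}
  B1:   IN={a, e, f}   OUT={a, e, f}
  B2:   IN={a, f}   OUT={a, e, f}
  B3:   IN={e, f}   OUT={b, e, f}
  B4:   IN={b, e, f}   OUT={a, b, e, f}
  B5:   IN={a, b, e, f}   OUT={a, b, c, e, f}
  B6:   IN={a, b, c}   OUT={a, b, c, e}
  B7:   IN={a, b, c, e}   OUT={a, e, f}
  B8:   IN={a, e, f}   OUT={e}
  B9:   IN={e}   OUT={}

Merge at B5: OUT[B5] = IN[B6] ⊔ IN[B8] = {a, b, c, e, f}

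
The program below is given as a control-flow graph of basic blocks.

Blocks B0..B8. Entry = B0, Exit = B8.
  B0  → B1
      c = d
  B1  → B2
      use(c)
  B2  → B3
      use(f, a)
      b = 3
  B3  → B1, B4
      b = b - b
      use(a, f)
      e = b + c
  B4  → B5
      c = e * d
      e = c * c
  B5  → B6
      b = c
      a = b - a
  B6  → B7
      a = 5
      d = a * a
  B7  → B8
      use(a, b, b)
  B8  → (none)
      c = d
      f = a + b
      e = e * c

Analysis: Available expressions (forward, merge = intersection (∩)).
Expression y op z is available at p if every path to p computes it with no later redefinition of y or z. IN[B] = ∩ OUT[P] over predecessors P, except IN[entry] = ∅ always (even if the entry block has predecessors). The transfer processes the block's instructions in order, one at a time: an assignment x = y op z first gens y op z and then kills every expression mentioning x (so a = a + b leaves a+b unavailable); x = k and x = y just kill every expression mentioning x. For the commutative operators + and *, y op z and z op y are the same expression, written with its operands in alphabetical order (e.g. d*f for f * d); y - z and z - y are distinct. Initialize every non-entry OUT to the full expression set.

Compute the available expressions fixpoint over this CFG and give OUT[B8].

Answer: {a*a, a+b}

Working:
Converged values:
  B0:   IN={}   OUT={}
  B1:   IN={}   OUT={}
  B2:   IN={}   OUT={}
  B3:   IN={}   OUT={b+c}
  B4:   IN={b+c}   OUT={c*c}
  B5:   IN={c*c}   OUT={c*c}
  B6:   IN={c*c}   OUT={a*a, c*c}
  B7:   IN={a*a, c*c}   OUT={a*a, c*c}
  B8:   IN={a*a, c*c}   OUT={a*a, a+b}

Merge at B8: IN[B8] = OUT[B7] = {a*a, c*c}
Applying B8's transfer function to that IN value gives OUT[B8] (row B8 above).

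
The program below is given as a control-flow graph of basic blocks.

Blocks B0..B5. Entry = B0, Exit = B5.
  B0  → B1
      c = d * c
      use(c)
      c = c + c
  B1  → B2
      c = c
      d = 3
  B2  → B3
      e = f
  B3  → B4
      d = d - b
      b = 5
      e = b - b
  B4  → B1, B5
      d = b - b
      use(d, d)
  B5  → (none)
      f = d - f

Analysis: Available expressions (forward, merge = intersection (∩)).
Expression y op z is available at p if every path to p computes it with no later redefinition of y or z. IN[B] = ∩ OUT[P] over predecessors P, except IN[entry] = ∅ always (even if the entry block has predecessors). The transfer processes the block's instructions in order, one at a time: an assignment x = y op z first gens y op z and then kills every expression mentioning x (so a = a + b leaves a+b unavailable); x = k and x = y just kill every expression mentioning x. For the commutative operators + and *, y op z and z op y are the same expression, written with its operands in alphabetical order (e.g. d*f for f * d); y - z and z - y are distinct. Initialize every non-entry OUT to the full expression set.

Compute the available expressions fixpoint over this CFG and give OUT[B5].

Answer: {b-b}

Derivation:
Fixpoint table:
  B0:  IN={}  OUT={}
  B1:  IN={}  OUT={}
  B2:  IN={}  OUT={}
  B3:  IN={}  OUT={b-b}
  B4:  IN={b-b}  OUT={b-b}
  B5:  IN={b-b}  OUT={b-b}

Merge at B5: IN[B5] = OUT[B4] = {b-b}
Applying B5's transfer function to that IN value gives OUT[B5] (row B5 above).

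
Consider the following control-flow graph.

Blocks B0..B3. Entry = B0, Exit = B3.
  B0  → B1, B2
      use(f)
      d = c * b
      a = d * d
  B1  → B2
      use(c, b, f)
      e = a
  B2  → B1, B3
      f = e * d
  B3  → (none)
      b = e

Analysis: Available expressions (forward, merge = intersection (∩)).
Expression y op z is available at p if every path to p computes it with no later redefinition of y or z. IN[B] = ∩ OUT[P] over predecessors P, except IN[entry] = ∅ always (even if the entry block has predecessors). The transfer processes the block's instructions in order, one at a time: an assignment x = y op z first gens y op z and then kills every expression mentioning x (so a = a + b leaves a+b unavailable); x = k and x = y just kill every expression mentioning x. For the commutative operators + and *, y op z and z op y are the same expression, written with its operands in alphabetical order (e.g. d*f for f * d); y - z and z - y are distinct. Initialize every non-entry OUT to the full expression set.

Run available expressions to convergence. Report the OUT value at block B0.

Answer: {b*c, d*d}

Derivation:
Fixpoint table:
  B0: | IN={} | OUT={b*c, d*d}
  B1: | IN={b*c, d*d} | OUT={b*c, d*d}
  B2: | IN={b*c, d*d} | OUT={b*c, d*d, d*e}
  B3: | IN={b*c, d*d, d*e} | OUT={d*d, d*e}

B0 is the boundary node: IN[B0] = {}
Applying B0's transfer function to that IN value gives OUT[B0] (row B0 above).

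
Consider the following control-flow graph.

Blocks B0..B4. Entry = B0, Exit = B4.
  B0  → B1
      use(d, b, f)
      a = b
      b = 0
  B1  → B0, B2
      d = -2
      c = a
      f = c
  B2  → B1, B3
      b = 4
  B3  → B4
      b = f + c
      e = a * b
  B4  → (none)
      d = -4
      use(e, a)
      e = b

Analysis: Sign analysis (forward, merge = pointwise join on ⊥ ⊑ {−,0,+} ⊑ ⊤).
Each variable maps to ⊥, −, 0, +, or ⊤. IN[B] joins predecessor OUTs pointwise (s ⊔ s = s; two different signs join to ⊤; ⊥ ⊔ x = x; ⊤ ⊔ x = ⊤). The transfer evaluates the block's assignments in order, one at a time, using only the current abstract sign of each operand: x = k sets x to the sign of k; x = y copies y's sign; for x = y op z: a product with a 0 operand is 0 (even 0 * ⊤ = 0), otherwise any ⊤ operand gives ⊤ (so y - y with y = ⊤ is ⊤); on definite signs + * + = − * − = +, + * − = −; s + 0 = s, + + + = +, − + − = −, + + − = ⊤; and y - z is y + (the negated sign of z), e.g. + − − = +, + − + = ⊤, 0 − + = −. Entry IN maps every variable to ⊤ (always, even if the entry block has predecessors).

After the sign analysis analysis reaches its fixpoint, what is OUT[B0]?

Answer: {a: ⊤, b: 0, c: ⊤, d: ⊤, e: ⊤, f: ⊤}

Trace:
Fixpoint table:
  B0: | IN=(all ⊤) | OUT={b:0; rest ⊤}
  B1: | IN=(all ⊤) | OUT={d:-; rest ⊤}
  B2: | IN={d:-; rest ⊤} | OUT={b:+, d:-; rest ⊤}
  B3: | IN={b:+, d:-; rest ⊤} | OUT={d:-; rest ⊤}
  B4: | IN={d:-; rest ⊤} | OUT={d:-; rest ⊤}

Merge at B0 (entry node, so the boundary value (all ⊤) is joined with the incoming edge(s)): IN[B0] = (all ⊤) ⊔ OUT[B1] = {a: ⊤, b: ⊤, c: ⊤, d: ⊤, e: ⊤, f: ⊤}
Applying B0's transfer function to that IN value gives OUT[B0] (row B0 above).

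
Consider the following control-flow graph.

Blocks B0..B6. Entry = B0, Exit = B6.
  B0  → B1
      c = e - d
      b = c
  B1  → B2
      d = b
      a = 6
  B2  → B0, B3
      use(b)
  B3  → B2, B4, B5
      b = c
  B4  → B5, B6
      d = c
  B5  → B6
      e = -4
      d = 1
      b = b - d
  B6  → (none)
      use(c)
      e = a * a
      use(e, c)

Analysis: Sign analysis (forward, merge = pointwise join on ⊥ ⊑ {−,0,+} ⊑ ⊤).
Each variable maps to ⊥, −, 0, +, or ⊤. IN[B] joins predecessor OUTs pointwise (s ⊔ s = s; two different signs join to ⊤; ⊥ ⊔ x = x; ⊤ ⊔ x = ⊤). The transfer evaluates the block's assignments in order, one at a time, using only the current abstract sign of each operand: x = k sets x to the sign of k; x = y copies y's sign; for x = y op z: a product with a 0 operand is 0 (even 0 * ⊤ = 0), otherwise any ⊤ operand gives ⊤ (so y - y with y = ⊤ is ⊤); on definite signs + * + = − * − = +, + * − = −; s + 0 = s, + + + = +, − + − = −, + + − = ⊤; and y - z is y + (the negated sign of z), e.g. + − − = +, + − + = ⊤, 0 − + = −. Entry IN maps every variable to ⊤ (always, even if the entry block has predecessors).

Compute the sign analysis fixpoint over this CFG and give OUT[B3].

Answer: {a: +, b: ⊤, c: ⊤, d: ⊤, e: ⊤, f: ⊤}

Derivation:
Per-block solution:
  B0: | IN=(all ⊤) | OUT=(all ⊤)
  B1: | IN=(all ⊤) | OUT={a:+; rest ⊤}
  B2: | IN={a:+; rest ⊤} | OUT={a:+; rest ⊤}
  B3: | IN={a:+; rest ⊤} | OUT={a:+; rest ⊤}
  B4: | IN={a:+; rest ⊤} | OUT={a:+; rest ⊤}
  B5: | IN={a:+; rest ⊤} | OUT={a:+, d:+, e:-; rest ⊤}
  B6: | IN={a:+; rest ⊤} | OUT={a:+, e:+; rest ⊤}

Merge at B3: IN[B3] = OUT[B2] = {a: +, b: ⊤, c: ⊤, d: ⊤, e: ⊤, f: ⊤}
Applying B3's transfer function to that IN value gives OUT[B3] (row B3 above).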